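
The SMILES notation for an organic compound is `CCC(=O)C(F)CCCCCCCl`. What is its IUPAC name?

Counting along the main chain through the carbonyl gives 10 carbons: the parent is decane.
A ketone (C=O on an internal carbon) is the principal characteristic group, giving the suffix -one.
The numbering direction is chosen so that numbering from this end puts the carbonyl group at C-3 rather than C-8.
With this numbering: the carbonyl at C-3; a chloro group at C-10; a fluoro group at C-4.
The substituents are ordered alphabetically, ignoring any di-/tri- multipliers.
Putting it together: 10-chloro-4-fluorodecan-3-one.

10-chloro-4-fluorodecan-3-one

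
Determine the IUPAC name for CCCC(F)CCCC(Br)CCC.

The longest continuous carbon chain has 11 atoms, so the parent hydride is undecane.
Choose the numbering such that the locant sets are identical either way, so the alphabetically earlier bromo substituent takes the lower locant (4 rather than 8).
This places a bromo group at C-4; a fluoro group at C-8.
Substituent prefixes are cited in alphabetical order (multiplying prefixes like di-/tri- are ignored for ordering).
Assembling the pieces gives 4-bromo-8-fluoroundecane.

4-bromo-8-fluoroundecane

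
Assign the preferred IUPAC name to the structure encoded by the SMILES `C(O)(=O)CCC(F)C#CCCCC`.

The longest carbon chain that includes the –COOH group and the multiple bond has 10 carbons, so the parent hydride is decane.
The highest-priority functional group is a carboxylic acid (terminal –COOH), so the name ends in -oic acid.
The chain contains a C≡C triple bond, so the unsaturation ending is -yne.
The numbering direction is chosen so that the carboxylic acid carbon is C-1 by definition.
That gives the triple bond between C-5 and C-6; a fluoro group at C-4.
Assembling the pieces gives 4-fluorodec-5-ynoic acid.

4-fluorodec-5-ynoic acid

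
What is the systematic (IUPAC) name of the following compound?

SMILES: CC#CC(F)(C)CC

The longest chain bearing the multiple bond is 6 carbons long (hexane).
A C≡C triple bond in the chain gives the infix -yne-.
Choose the numbering such that numbering from this end puts the triple bond at C-2 rather than C-4.
This places the triple bond between C-2 and C-3; a fluoro group at C-4; a methyl group at C-4.
The substituents are ordered alphabetically, ignoring any di-/tri- multipliers.
The name is 4-fluoro-4-methylhex-2-yne.

4-fluoro-4-methylhex-2-yne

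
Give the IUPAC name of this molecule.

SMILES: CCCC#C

Counting along the main chain through the multiple bond gives 5 carbons: the parent is pentane.
The chain contains a C≡C triple bond, so the unsaturation ending is -yne.
Choose the numbering such that numbering from this end puts the triple bond at C-1 rather than C-4.
This places the triple bond between C-1 and C-2.
Assembling the pieces gives pent-1-yne.

pent-1-yne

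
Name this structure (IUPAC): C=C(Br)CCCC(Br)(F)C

2,6-dibromo-6-fluorohept-1-ene

Counting along the main chain through the multiple bond gives 7 carbons: the parent is heptane.
The chain contains a C=C double bond, so the unsaturation ending is -ene.
Choose the numbering such that numbering from this end puts the double bond at C-1 rather than C-6.
With this numbering: the double bond between C-1 and C-2; bromo groups at C-2 and C-6; a fluoro group at C-6.
Substituent prefixes are cited in alphabetical order (multiplying prefixes like di-/tri- are ignored for ordering).
Assembling the pieces gives 2,6-dibromo-6-fluorohept-1-ene.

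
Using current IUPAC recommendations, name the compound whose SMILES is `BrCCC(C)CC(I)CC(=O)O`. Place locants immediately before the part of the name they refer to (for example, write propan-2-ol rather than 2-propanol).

7-bromo-3-iodo-5-methylheptanoic acid

The longest chain bearing the –COOH group is 7 carbons long (heptane).
A carboxylic acid (terminal –COOH) is the principal characteristic group, giving the suffix -oic acid.
Number the chain so that the carboxylic acid carbon is C-1 by definition.
That gives a bromo group at C-7; an iodo group at C-3; a methyl group at C-5.
Substituent prefixes are cited in alphabetical order (multiplying prefixes like di-/tri- are ignored for ordering).
Putting it together: 7-bromo-3-iodo-5-methylheptanoic acid.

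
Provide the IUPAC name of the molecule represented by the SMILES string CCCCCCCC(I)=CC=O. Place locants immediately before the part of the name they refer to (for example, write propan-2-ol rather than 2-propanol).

3-iododec-2-enal

The longest chain bearing the –CHO group and the multiple bond is 10 carbons long (decane).
The highest-priority functional group is an aldehyde (terminal –CHO), so the name ends in -al.
The chain contains a C=C double bond, so the unsaturation ending is -ene.
Choose the numbering such that the aldehyde carbon is C-1 by definition.
That gives the double bond between C-2 and C-3; an iodo group at C-3.
Assembling the pieces gives 3-iododec-2-enal.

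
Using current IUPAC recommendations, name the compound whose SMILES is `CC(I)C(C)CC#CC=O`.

The longest chain bearing the –CHO group and the multiple bond is 7 carbons long (heptane).
An aldehyde (terminal –CHO) is the principal characteristic group, giving the suffix -al.
A C≡C triple bond in the chain gives the infix -yne-.
Number the chain so that the aldehyde carbon is C-1 by definition.
This places the triple bond between C-2 and C-3; an iodo group at C-6; a methyl group at C-5.
The substituents are ordered alphabetically, ignoring any di-/tri- multipliers.
Putting it together: 6-iodo-5-methylhept-2-ynal.

6-iodo-5-methylhept-2-ynal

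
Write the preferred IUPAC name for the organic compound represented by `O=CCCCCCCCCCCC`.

The longest chain bearing the –CHO group is 12 carbons long (dodecane).
An aldehyde (terminal –CHO) is the principal characteristic group, giving the suffix -al.
The numbering direction is chosen so that the aldehyde carbon is C-1 by definition.
The name is dodecanal.

dodecanal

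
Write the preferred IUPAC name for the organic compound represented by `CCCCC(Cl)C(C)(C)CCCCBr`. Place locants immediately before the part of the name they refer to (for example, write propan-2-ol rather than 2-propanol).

The parent chain contains 10 carbons (decane).
The numbering direction is chosen so that the substituent locant set {1,5,5,6} is lower than {5,6,6,10} at the first point of difference.
That gives a bromo group at C-1; a chloro group at C-6; two methyl groups at C-5.
Substituent prefixes are cited in alphabetical order (multiplying prefixes like di-/tri- are ignored for ordering).
Putting it together: 1-bromo-6-chloro-5,5-dimethyldecane.

1-bromo-6-chloro-5,5-dimethyldecane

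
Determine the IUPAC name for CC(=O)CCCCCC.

The longest chain bearing the carbonyl is 8 carbons long (octane).
The highest-priority functional group is a ketone (C=O on an internal carbon), so the name ends in -one.
Choose the numbering such that numbering from this end puts the carbonyl group at C-2 rather than C-7.
This places the carbonyl at C-2.
Assembling the pieces gives octan-2-one.

octan-2-one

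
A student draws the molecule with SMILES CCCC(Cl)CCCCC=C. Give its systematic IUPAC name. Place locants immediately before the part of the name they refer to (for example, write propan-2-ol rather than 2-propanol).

7-chlorodec-1-ene

Counting along the main chain through the multiple bond gives 10 carbons: the parent is decane.
The chain contains a C=C double bond, so the unsaturation ending is -ene.
Choose the numbering such that numbering from this end puts the double bond at C-1 rather than C-9.
This places the double bond between C-1 and C-2; a chloro group at C-7.
Putting it together: 7-chlorodec-1-ene.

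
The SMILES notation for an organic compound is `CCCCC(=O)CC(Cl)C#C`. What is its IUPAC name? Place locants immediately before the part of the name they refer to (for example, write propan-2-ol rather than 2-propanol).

The longest carbon chain that includes the carbonyl and the multiple bond has 9 carbons, so the parent hydride is nonane.
A ketone (C=O on an internal carbon) is the principal characteristic group, giving the suffix -one.
The chain contains a C≡C triple bond, so the unsaturation ending is -yne.
The numbering direction is chosen so that numbering from this end puts the triple bond at C-1 rather than C-8.
This places the carbonyl at C-5; the triple bond between C-1 and C-2; a chloro group at C-3.
Putting it together: 3-chloronon-1-yn-5-one.

3-chloronon-1-yn-5-one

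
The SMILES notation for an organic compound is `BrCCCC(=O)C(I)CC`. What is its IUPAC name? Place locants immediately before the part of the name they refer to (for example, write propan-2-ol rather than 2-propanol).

Counting along the main chain through the carbonyl gives 7 carbons: the parent is heptane.
The highest-priority functional group is a ketone (C=O on an internal carbon), so the name ends in -one.
Number the chain so that the substituent locant set {1,5} is lower than {3,7} at the first point of difference.
With this numbering: the carbonyl at C-4; a bromo group at C-1; an iodo group at C-5.
Substituent prefixes are cited in alphabetical order (multiplying prefixes like di-/tri- are ignored for ordering).
Putting it together: 1-bromo-5-iodoheptan-4-one.

1-bromo-5-iodoheptan-4-one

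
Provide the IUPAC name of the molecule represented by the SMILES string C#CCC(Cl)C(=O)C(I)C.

4-chloro-2-iodohept-6-yn-3-one

The longest chain bearing the carbonyl and the multiple bond is 7 carbons long (heptane).
A ketone (C=O on an internal carbon) is the principal characteristic group, giving the suffix -one.
The chain contains a C≡C triple bond, so the unsaturation ending is -yne.
Choose the numbering such that numbering from this end puts the carbonyl group at C-3 rather than C-5.
That gives the carbonyl at C-3; the triple bond between C-6 and C-7; a chloro group at C-4; an iodo group at C-2.
Substituent prefixes are cited in alphabetical order (multiplying prefixes like di-/tri- are ignored for ordering).
The name is 4-chloro-2-iodohept-6-yn-3-one.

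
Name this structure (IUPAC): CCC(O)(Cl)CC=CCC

The longest chain bearing the –OH group and the multiple bond is 8 carbons long (octane).
An alcohol (–OH) is the principal characteristic group, giving the suffix -ol.
A C=C double bond in the chain gives the infix -ene-.
Choose the numbering such that numbering from this end puts the hydroxyl group at C-3 rather than C-6.
With this numbering: the hydroxyl at C-3; the double bond between C-5 and C-6; a chloro group at C-3.
Assembling the pieces gives 3-chlorooct-5-en-3-ol.

3-chlorooct-5-en-3-ol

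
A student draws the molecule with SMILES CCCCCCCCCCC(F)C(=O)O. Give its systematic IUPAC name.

The longest carbon chain that includes the –COOH group has 12 carbons, so the parent hydride is dodecane.
The principal characteristic group is a carboxylic acid (terminal –COOH), named with the suffix -oic acid.
Number the chain so that the carboxylic acid carbon is C-1 by definition.
This places a fluoro group at C-2.
Putting it together: 2-fluorododecanoic acid.

2-fluorododecanoic acid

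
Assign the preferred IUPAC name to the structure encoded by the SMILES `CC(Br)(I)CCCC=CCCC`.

The longest carbon chain that includes the multiple bond has 10 carbons, so the parent hydride is decane.
The chain contains a C=C double bond, so the unsaturation ending is -ene.
Choose the numbering such that numbering from this end puts the double bond at C-4 rather than C-6.
This places the double bond between C-4 and C-5; a bromo group at C-9; an iodo group at C-9.
Substituent prefixes are cited in alphabetical order (multiplying prefixes like di-/tri- are ignored for ordering).
Putting it together: 9-bromo-9-iododec-4-ene.

9-bromo-9-iododec-4-ene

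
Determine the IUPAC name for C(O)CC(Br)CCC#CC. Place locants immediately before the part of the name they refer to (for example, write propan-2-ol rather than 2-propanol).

3-bromooct-6-yn-1-ol

The longest chain bearing the –OH group and the multiple bond is 8 carbons long (octane).
The principal characteristic group is an alcohol (–OH), named with the suffix -ol.
A C≡C triple bond in the chain gives the infix -yne-.
Number the chain so that numbering from this end puts the hydroxyl group at C-1 rather than C-8.
This places the hydroxyl at C-1; the triple bond between C-6 and C-7; a bromo group at C-3.
Assembling the pieces gives 3-bromooct-6-yn-1-ol.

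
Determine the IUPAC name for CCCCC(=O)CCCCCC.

undecan-5-one

The longest carbon chain that includes the carbonyl has 11 carbons, so the parent hydride is undecane.
A ketone (C=O on an internal carbon) is the principal characteristic group, giving the suffix -one.
Choose the numbering such that numbering from this end puts the carbonyl group at C-5 rather than C-7.
That gives the carbonyl at C-5.
Putting it together: undecan-5-one.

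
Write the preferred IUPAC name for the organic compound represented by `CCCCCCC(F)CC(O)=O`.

Counting along the main chain through the –COOH group gives 9 carbons: the parent is nonane.
The principal characteristic group is a carboxylic acid (terminal –COOH), named with the suffix -oic acid.
Number the chain so that the carboxylic acid carbon is C-1 by definition.
With this numbering: a fluoro group at C-3.
The name is 3-fluorononanoic acid.

3-fluorononanoic acid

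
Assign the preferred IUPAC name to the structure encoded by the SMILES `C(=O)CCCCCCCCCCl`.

The longest chain bearing the –CHO group is 10 carbons long (decane).
The highest-priority functional group is an aldehyde (terminal –CHO), so the name ends in -al.
The numbering direction is chosen so that the aldehyde carbon is C-1 by definition.
With this numbering: a chloro group at C-10.
The name is 10-chlorodecanal.

10-chlorodecanal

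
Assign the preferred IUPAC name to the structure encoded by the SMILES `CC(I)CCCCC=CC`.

8-iodonon-2-ene

Counting along the main chain through the multiple bond gives 9 carbons: the parent is nonane.
The chain contains a C=C double bond, so the unsaturation ending is -ene.
Choose the numbering such that numbering from this end puts the double bond at C-2 rather than C-7.
That gives the double bond between C-2 and C-3; an iodo group at C-8.
The name is 8-iodonon-2-ene.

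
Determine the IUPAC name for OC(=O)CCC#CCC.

hept-4-ynoic acid

The longest chain bearing the –COOH group and the multiple bond is 7 carbons long (heptane).
The principal characteristic group is a carboxylic acid (terminal –COOH), named with the suffix -oic acid.
A C≡C triple bond in the chain gives the infix -yne-.
Choose the numbering such that the carboxylic acid carbon is C-1 by definition.
With this numbering: the triple bond between C-4 and C-5.
The name is hept-4-ynoic acid.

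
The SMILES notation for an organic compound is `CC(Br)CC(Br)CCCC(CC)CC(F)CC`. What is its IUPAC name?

The parent chain contains 12 carbons (dodecane).
Number the chain so that the substituent locant set {2,4,8,10} is lower than {3,5,9,11} at the first point of difference.
That gives bromo groups at C-2 and C-4; an ethyl group at C-8; a fluoro group at C-10.
Substituent prefixes are cited in alphabetical order (multiplying prefixes like di-/tri- are ignored for ordering).
The name is 2,4-dibromo-8-ethyl-10-fluorododecane.

2,4-dibromo-8-ethyl-10-fluorododecane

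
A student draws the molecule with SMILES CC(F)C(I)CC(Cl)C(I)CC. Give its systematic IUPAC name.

The longest continuous carbon chain has 8 atoms, so the parent hydride is octane.
The numbering direction is chosen so that the substituent locant set {2,3,5,6} is lower than {3,4,6,7} at the first point of difference.
With this numbering: a chloro group at C-5; a fluoro group at C-2; iodo groups at C-3 and C-6.
Substituent prefixes are cited in alphabetical order (multiplying prefixes like di-/tri- are ignored for ordering).
The name is 5-chloro-2-fluoro-3,6-diiodooctane.

5-chloro-2-fluoro-3,6-diiodooctane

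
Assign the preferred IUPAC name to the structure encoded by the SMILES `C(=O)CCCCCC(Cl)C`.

Counting along the main chain through the –CHO group gives 8 carbons: the parent is octane.
The highest-priority functional group is an aldehyde (terminal –CHO), so the name ends in -al.
Choose the numbering such that the aldehyde carbon is C-1 by definition.
That gives a chloro group at C-7.
Putting it together: 7-chlorooctanal.

7-chlorooctanal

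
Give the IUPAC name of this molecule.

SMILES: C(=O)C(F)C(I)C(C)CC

The longest chain bearing the –CHO group is 6 carbons long (hexane).
The highest-priority functional group is an aldehyde (terminal –CHO), so the name ends in -al.
Number the chain so that the aldehyde carbon is C-1 by definition.
That gives a fluoro group at C-2; an iodo group at C-3; a methyl group at C-4.
The substituents are ordered alphabetically, ignoring any di-/tri- multipliers.
Assembling the pieces gives 2-fluoro-3-iodo-4-methylhexanal.

2-fluoro-3-iodo-4-methylhexanal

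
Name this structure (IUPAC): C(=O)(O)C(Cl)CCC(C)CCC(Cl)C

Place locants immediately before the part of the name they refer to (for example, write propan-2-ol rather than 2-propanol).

2,8-dichloro-5-methylnonanoic acid

The longest chain bearing the –COOH group is 9 carbons long (nonane).
The principal characteristic group is a carboxylic acid (terminal –COOH), named with the suffix -oic acid.
Choose the numbering such that the carboxylic acid carbon is C-1 by definition.
With this numbering: chloro groups at C-2 and C-8; a methyl group at C-5.
Prefixes are listed alphabetically: chloro, methyl.
Assembling the pieces gives 2,8-dichloro-5-methylnonanoic acid.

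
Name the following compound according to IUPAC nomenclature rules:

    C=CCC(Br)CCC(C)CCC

The longest carbon chain that includes the multiple bond has 10 carbons, so the parent hydride is decane.
There is one C=C double bond, indicated by the ending -ene.
The numbering direction is chosen so that numbering from this end puts the double bond at C-1 rather than C-9.
That gives the double bond between C-1 and C-2; a bromo group at C-4; a methyl group at C-7.
The substituents are ordered alphabetically, ignoring any di-/tri- multipliers.
The name is 4-bromo-7-methyldec-1-ene.

4-bromo-7-methyldec-1-ene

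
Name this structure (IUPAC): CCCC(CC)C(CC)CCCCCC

The longest carbon chain is 11 atoms: the parent is undecane.
Number the chain so that the substituent locant set {4,5} is lower than {7,8} at the first point of difference.
With this numbering: ethyl groups at C-4 and C-5.
The name is 4,5-diethylundecane.

4,5-diethylundecane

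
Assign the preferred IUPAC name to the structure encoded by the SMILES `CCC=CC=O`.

pent-2-enal

Counting along the main chain through the –CHO group and the multiple bond gives 5 carbons: the parent is pentane.
The principal characteristic group is an aldehyde (terminal –CHO), named with the suffix -al.
A C=C double bond in the chain gives the infix -ene-.
The numbering direction is chosen so that the aldehyde carbon is C-1 by definition.
That gives the double bond between C-2 and C-3.
Assembling the pieces gives pent-2-enal.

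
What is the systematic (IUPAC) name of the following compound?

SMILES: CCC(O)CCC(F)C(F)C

Counting along the main chain through the –OH group gives 8 carbons: the parent is octane.
The principal characteristic group is an alcohol (–OH), named with the suffix -ol.
The numbering direction is chosen so that numbering from this end puts the hydroxyl group at C-3 rather than C-6.
This places the hydroxyl at C-3; fluoro groups at C-6 and C-7.
The name is 6,7-difluorooctan-3-ol.

6,7-difluorooctan-3-ol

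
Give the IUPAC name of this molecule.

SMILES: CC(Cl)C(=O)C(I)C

The longest carbon chain that includes the carbonyl has 5 carbons, so the parent hydride is pentane.
The principal characteristic group is a ketone (C=O on an internal carbon), named with the suffix -one.
The numbering direction is chosen so that the locant sets are identical either way, so the alphabetically earlier chloro substituent takes the lower locant (2 rather than 4).
With this numbering: the carbonyl at C-3; a chloro group at C-2; an iodo group at C-4.
Substituent prefixes are cited in alphabetical order (multiplying prefixes like di-/tri- are ignored for ordering).
Putting it together: 2-chloro-4-iodopentan-3-one.

2-chloro-4-iodopentan-3-one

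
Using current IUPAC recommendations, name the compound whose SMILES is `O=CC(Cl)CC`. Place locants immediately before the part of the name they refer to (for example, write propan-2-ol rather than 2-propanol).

The longest chain bearing the –CHO group is 4 carbons long (butane).
The principal characteristic group is an aldehyde (terminal –CHO), named with the suffix -al.
The numbering direction is chosen so that the aldehyde carbon is C-1 by definition.
With this numbering: a chloro group at C-2.
The name is 2-chlorobutanal.

2-chlorobutanal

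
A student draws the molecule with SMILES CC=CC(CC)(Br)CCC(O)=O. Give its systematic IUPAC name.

The longest carbon chain that includes the –COOH group and the multiple bond has 7 carbons, so the parent hydride is heptane.
The highest-priority functional group is a carboxylic acid (terminal –COOH), so the name ends in -oic acid.
There is one C=C double bond, indicated by the ending -ene.
Number the chain so that the carboxylic acid carbon is C-1 by definition.
With this numbering: the double bond between C-5 and C-6; a bromo group at C-4; an ethyl group at C-4.
The substituents are ordered alphabetically, ignoring any di-/tri- multipliers.
Assembling the pieces gives 4-bromo-4-ethylhept-5-enoic acid.

4-bromo-4-ethylhept-5-enoic acid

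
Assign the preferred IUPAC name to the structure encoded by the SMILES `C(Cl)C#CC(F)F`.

Counting along the main chain through the multiple bond gives 4 carbons: the parent is butane.
A C≡C triple bond in the chain gives the infix -yne-.
Number the chain so that the substituent locant set {1,1,4} is lower than {1,4,4} at the first point of difference.
That gives the triple bond between C-2 and C-3; a chloro group at C-4; two fluoro groups at C-1.
The substituents are ordered alphabetically, ignoring any di-/tri- multipliers.
Assembling the pieces gives 4-chloro-1,1-difluorobut-2-yne.

4-chloro-1,1-difluorobut-2-yne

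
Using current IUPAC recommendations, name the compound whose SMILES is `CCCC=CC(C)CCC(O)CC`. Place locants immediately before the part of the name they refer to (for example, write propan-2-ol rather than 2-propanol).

The longest carbon chain that includes the –OH group and the multiple bond has 11 carbons, so the parent hydride is undecane.
The principal characteristic group is an alcohol (–OH), named with the suffix -ol.
The chain contains a C=C double bond, so the unsaturation ending is -ene.
Choose the numbering such that numbering from this end puts the hydroxyl group at C-3 rather than C-9.
This places the hydroxyl at C-3; the double bond between C-7 and C-8; a methyl group at C-6.
Putting it together: 6-methylundec-7-en-3-ol.

6-methylundec-7-en-3-ol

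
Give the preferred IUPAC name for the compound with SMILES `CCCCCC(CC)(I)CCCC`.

The parent chain contains 10 carbons (decane).
Choose the numbering such that the substituent locant set {5,5} is lower than {6,6} at the first point of difference.
This places an ethyl group at C-5; an iodo group at C-5.
The substituents are ordered alphabetically, ignoring any di-/tri- multipliers.
The name is 5-ethyl-5-iododecane.

5-ethyl-5-iododecane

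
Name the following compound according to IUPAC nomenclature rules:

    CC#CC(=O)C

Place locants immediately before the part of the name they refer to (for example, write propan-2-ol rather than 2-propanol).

pent-3-yn-2-one

The longest carbon chain that includes the carbonyl and the multiple bond has 5 carbons, so the parent hydride is pentane.
A ketone (C=O on an internal carbon) is the principal characteristic group, giving the suffix -one.
There is one C≡C triple bond, indicated by the ending -yne.
Number the chain so that numbering from this end puts the carbonyl group at C-2 rather than C-4.
That gives the carbonyl at C-2; the triple bond between C-3 and C-4.
Assembling the pieces gives pent-3-yn-2-one.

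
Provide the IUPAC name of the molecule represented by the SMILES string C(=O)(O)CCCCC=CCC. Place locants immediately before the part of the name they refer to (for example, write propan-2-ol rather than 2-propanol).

non-6-enoic acid

The longest chain bearing the –COOH group and the multiple bond is 9 carbons long (nonane).
A carboxylic acid (terminal –COOH) is the principal characteristic group, giving the suffix -oic acid.
There is one C=C double bond, indicated by the ending -ene.
Choose the numbering such that the carboxylic acid carbon is C-1 by definition.
This places the double bond between C-6 and C-7.
The name is non-6-enoic acid.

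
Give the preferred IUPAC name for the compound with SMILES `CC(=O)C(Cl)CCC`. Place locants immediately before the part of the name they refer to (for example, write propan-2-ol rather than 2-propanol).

The longest carbon chain that includes the carbonyl has 6 carbons, so the parent hydride is hexane.
The highest-priority functional group is a ketone (C=O on an internal carbon), so the name ends in -one.
Number the chain so that numbering from this end puts the carbonyl group at C-2 rather than C-5.
That gives the carbonyl at C-2; a chloro group at C-3.
Putting it together: 3-chlorohexan-2-one.

3-chlorohexan-2-one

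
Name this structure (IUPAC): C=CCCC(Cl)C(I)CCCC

5-chloro-6-iododec-1-ene

The longest carbon chain that includes the multiple bond has 10 carbons, so the parent hydride is decane.
A C=C double bond in the chain gives the infix -ene-.
Number the chain so that numbering from this end puts the double bond at C-1 rather than C-9.
That gives the double bond between C-1 and C-2; a chloro group at C-5; an iodo group at C-6.
Prefixes are listed alphabetically: chloro, iodo.
Assembling the pieces gives 5-chloro-6-iododec-1-ene.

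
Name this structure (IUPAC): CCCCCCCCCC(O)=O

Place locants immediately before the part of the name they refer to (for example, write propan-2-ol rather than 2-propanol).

The longest chain bearing the –COOH group is 10 carbons long (decane).
The highest-priority functional group is a carboxylic acid (terminal –COOH), so the name ends in -oic acid.
The numbering direction is chosen so that the carboxylic acid carbon is C-1 by definition.
Putting it together: decanoic acid.

decanoic acid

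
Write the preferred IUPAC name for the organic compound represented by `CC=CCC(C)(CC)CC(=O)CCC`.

6-ethyl-6-methyldec-8-en-4-one

The longest chain bearing the carbonyl and the multiple bond is 10 carbons long (decane).
The highest-priority functional group is a ketone (C=O on an internal carbon), so the name ends in -one.
The chain contains a C=C double bond, so the unsaturation ending is -ene.
Choose the numbering such that numbering from this end puts the carbonyl group at C-4 rather than C-7.
This places the carbonyl at C-4; the double bond between C-8 and C-9; an ethyl group at C-6; a methyl group at C-6.
The substituents are ordered alphabetically, ignoring any di-/tri- multipliers.
The name is 6-ethyl-6-methyldec-8-en-4-one.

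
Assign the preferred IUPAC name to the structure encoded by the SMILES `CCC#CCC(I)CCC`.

6-iodonon-3-yne

The longest carbon chain that includes the multiple bond has 9 carbons, so the parent hydride is nonane.
The chain contains a C≡C triple bond, so the unsaturation ending is -yne.
Number the chain so that numbering from this end puts the triple bond at C-3 rather than C-6.
With this numbering: the triple bond between C-3 and C-4; an iodo group at C-6.
Assembling the pieces gives 6-iodonon-3-yne.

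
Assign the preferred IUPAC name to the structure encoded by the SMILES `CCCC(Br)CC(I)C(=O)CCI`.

6-bromo-1,4-diiodononan-3-one

Counting along the main chain through the carbonyl gives 9 carbons: the parent is nonane.
The highest-priority functional group is a ketone (C=O on an internal carbon), so the name ends in -one.
The numbering direction is chosen so that numbering from this end puts the carbonyl group at C-3 rather than C-7.
That gives the carbonyl at C-3; a bromo group at C-6; iodo groups at C-1 and C-4.
Prefixes are listed alphabetically: bromo, iodo.
Assembling the pieces gives 6-bromo-1,4-diiodononan-3-one.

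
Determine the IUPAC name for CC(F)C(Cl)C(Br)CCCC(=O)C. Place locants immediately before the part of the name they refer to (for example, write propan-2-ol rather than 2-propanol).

6-bromo-7-chloro-8-fluorononan-2-one

The longest chain bearing the carbonyl is 9 carbons long (nonane).
A ketone (C=O on an internal carbon) is the principal characteristic group, giving the suffix -one.
The numbering direction is chosen so that numbering from this end puts the carbonyl group at C-2 rather than C-8.
This places the carbonyl at C-2; a bromo group at C-6; a chloro group at C-7; a fluoro group at C-8.
Substituent prefixes are cited in alphabetical order (multiplying prefixes like di-/tri- are ignored for ordering).
Assembling the pieces gives 6-bromo-7-chloro-8-fluorononan-2-one.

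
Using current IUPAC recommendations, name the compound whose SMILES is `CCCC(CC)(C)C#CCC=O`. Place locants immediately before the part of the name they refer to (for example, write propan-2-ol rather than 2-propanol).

Counting along the main chain through the –CHO group and the multiple bond gives 8 carbons: the parent is octane.
The principal characteristic group is an aldehyde (terminal –CHO), named with the suffix -al.
There is one C≡C triple bond, indicated by the ending -yne.
Number the chain so that the aldehyde carbon is C-1 by definition.
This places the triple bond between C-3 and C-4; an ethyl group at C-5; a methyl group at C-5.
Prefixes are listed alphabetically: ethyl, methyl.
The name is 5-ethyl-5-methyloct-3-ynal.

5-ethyl-5-methyloct-3-ynal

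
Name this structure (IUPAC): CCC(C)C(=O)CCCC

3-methyloctan-4-one

The longest carbon chain that includes the carbonyl has 8 carbons, so the parent hydride is octane.
The highest-priority functional group is a ketone (C=O on an internal carbon), so the name ends in -one.
Number the chain so that numbering from this end puts the carbonyl group at C-4 rather than C-5.
That gives the carbonyl at C-4; a methyl group at C-3.
The name is 3-methyloctan-4-one.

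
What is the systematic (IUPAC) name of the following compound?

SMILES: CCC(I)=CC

3-iodopent-2-ene

The longest carbon chain that includes the multiple bond has 5 carbons, so the parent hydride is pentane.
A C=C double bond in the chain gives the infix -ene-.
Choose the numbering such that numbering from this end puts the double bond at C-2 rather than C-3.
This places the double bond between C-2 and C-3; an iodo group at C-3.
Putting it together: 3-iodopent-2-ene.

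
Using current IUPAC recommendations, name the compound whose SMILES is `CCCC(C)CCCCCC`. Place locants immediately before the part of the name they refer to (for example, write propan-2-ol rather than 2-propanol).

The parent chain contains 10 carbons (decane).
Choose the numbering such that the substituent locant set {4} is lower than {7} at the first point of difference.
That gives a methyl group at C-4.
Assembling the pieces gives 4-methyldecane.

4-methyldecane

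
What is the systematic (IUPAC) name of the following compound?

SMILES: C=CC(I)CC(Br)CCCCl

5-bromo-8-chloro-3-iodooct-1-ene

Counting along the main chain through the multiple bond gives 8 carbons: the parent is octane.
There is one C=C double bond, indicated by the ending -ene.
Choose the numbering such that numbering from this end puts the double bond at C-1 rather than C-7.
With this numbering: the double bond between C-1 and C-2; a bromo group at C-5; a chloro group at C-8; an iodo group at C-3.
The substituents are ordered alphabetically, ignoring any di-/tri- multipliers.
The name is 5-bromo-8-chloro-3-iodooct-1-ene.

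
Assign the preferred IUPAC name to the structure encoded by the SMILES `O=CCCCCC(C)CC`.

Counting along the main chain through the –CHO group gives 8 carbons: the parent is octane.
The principal characteristic group is an aldehyde (terminal –CHO), named with the suffix -al.
The numbering direction is chosen so that the aldehyde carbon is C-1 by definition.
With this numbering: a methyl group at C-6.
Assembling the pieces gives 6-methyloctanal.

6-methyloctanal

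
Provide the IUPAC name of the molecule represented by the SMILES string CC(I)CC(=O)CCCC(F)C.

8-fluoro-2-iodononan-4-one

The longest carbon chain that includes the carbonyl has 9 carbons, so the parent hydride is nonane.
A ketone (C=O on an internal carbon) is the principal characteristic group, giving the suffix -one.
The numbering direction is chosen so that numbering from this end puts the carbonyl group at C-4 rather than C-6.
This places the carbonyl at C-4; a fluoro group at C-8; an iodo group at C-2.
The substituents are ordered alphabetically, ignoring any di-/tri- multipliers.
Putting it together: 8-fluoro-2-iodononan-4-one.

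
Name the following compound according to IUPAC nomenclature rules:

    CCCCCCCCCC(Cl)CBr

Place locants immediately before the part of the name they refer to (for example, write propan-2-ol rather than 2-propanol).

The parent chain contains 11 carbons (undecane).
Choose the numbering such that the substituent locant set {1,2} is lower than {10,11} at the first point of difference.
That gives a bromo group at C-1; a chloro group at C-2.
The substituents are ordered alphabetically, ignoring any di-/tri- multipliers.
Putting it together: 1-bromo-2-chloroundecane.

1-bromo-2-chloroundecane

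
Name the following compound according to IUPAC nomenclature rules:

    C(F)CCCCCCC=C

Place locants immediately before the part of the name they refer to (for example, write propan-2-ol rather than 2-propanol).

Counting along the main chain through the multiple bond gives 9 carbons: the parent is nonane.
A C=C double bond in the chain gives the infix -ene-.
Number the chain so that numbering from this end puts the double bond at C-1 rather than C-8.
With this numbering: the double bond between C-1 and C-2; a fluoro group at C-9.
Assembling the pieces gives 9-fluoronon-1-ene.

9-fluoronon-1-ene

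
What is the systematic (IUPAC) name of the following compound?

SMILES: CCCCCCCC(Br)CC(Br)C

The parent chain contains 11 carbons (undecane).
Number the chain so that the substituent locant set {2,4} is lower than {8,10} at the first point of difference.
That gives bromo groups at C-2 and C-4.
Putting it together: 2,4-dibromoundecane.

2,4-dibromoundecane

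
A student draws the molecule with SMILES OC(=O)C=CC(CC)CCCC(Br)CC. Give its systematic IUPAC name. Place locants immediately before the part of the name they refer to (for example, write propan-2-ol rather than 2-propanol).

The longest chain bearing the –COOH group and the multiple bond is 10 carbons long (decane).
A carboxylic acid (terminal –COOH) is the principal characteristic group, giving the suffix -oic acid.
The chain contains a C=C double bond, so the unsaturation ending is -ene.
Choose the numbering such that the carboxylic acid carbon is C-1 by definition.
With this numbering: the double bond between C-2 and C-3; a bromo group at C-8; an ethyl group at C-4.
The substituents are ordered alphabetically, ignoring any di-/tri- multipliers.
The name is 8-bromo-4-ethyldec-2-enoic acid.

8-bromo-4-ethyldec-2-enoic acid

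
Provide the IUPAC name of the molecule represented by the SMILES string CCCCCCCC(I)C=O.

2-iodononanal

Counting along the main chain through the –CHO group gives 9 carbons: the parent is nonane.
An aldehyde (terminal –CHO) is the principal characteristic group, giving the suffix -al.
Number the chain so that the aldehyde carbon is C-1 by definition.
That gives an iodo group at C-2.
Assembling the pieces gives 2-iodononanal.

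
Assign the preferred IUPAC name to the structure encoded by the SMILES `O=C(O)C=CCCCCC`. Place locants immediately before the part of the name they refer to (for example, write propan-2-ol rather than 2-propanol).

oct-2-enoic acid

The longest carbon chain that includes the –COOH group and the multiple bond has 8 carbons, so the parent hydride is octane.
The principal characteristic group is a carboxylic acid (terminal –COOH), named with the suffix -oic acid.
The chain contains a C=C double bond, so the unsaturation ending is -ene.
Number the chain so that the carboxylic acid carbon is C-1 by definition.
With this numbering: the double bond between C-2 and C-3.
Assembling the pieces gives oct-2-enoic acid.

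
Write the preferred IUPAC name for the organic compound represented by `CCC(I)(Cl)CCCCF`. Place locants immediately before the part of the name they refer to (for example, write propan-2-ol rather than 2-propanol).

5-chloro-1-fluoro-5-iodoheptane

The parent chain contains 7 carbons (heptane).
The numbering direction is chosen so that the substituent locant set {1,5,5} is lower than {3,3,7} at the first point of difference.
That gives a chloro group at C-5; a fluoro group at C-1; an iodo group at C-5.
Substituent prefixes are cited in alphabetical order (multiplying prefixes like di-/tri- are ignored for ordering).
Putting it together: 5-chloro-1-fluoro-5-iodoheptane.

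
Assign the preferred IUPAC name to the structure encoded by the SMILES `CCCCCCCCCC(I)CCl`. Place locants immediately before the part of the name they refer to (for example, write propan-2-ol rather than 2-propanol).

The parent chain contains 11 carbons (undecane).
Number the chain so that the substituent locant set {1,2} is lower than {10,11} at the first point of difference.
That gives a chloro group at C-1; an iodo group at C-2.
The substituents are ordered alphabetically, ignoring any di-/tri- multipliers.
The name is 1-chloro-2-iodoundecane.

1-chloro-2-iodoundecane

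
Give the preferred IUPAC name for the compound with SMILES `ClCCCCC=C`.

6-chlorohex-1-ene

The longest chain bearing the multiple bond is 6 carbons long (hexane).
There is one C=C double bond, indicated by the ending -ene.
The numbering direction is chosen so that numbering from this end puts the double bond at C-1 rather than C-5.
With this numbering: the double bond between C-1 and C-2; a chloro group at C-6.
Assembling the pieces gives 6-chlorohex-1-ene.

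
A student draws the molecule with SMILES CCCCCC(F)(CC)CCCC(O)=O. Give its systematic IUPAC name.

Counting along the main chain through the –COOH group gives 10 carbons: the parent is decane.
A carboxylic acid (terminal –COOH) is the principal characteristic group, giving the suffix -oic acid.
Choose the numbering such that the carboxylic acid carbon is C-1 by definition.
With this numbering: an ethyl group at C-5; a fluoro group at C-5.
Prefixes are listed alphabetically: ethyl, fluoro.
Putting it together: 5-ethyl-5-fluorodecanoic acid.

5-ethyl-5-fluorodecanoic acid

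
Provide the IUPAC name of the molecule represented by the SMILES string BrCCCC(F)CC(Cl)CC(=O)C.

9-bromo-4-chloro-6-fluorononan-2-one

The longest carbon chain that includes the carbonyl has 9 carbons, so the parent hydride is nonane.
The principal characteristic group is a ketone (C=O on an internal carbon), named with the suffix -one.
Choose the numbering such that numbering from this end puts the carbonyl group at C-2 rather than C-8.
With this numbering: the carbonyl at C-2; a bromo group at C-9; a chloro group at C-4; a fluoro group at C-6.
The substituents are ordered alphabetically, ignoring any di-/tri- multipliers.
Assembling the pieces gives 9-bromo-4-chloro-6-fluorononan-2-one.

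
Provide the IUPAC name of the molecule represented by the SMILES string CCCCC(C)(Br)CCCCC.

5-bromo-5-methyldecane

The parent chain contains 10 carbons (decane).
The numbering direction is chosen so that the substituent locant set {5,5} is lower than {6,6} at the first point of difference.
This places a bromo group at C-5; a methyl group at C-5.
Substituent prefixes are cited in alphabetical order (multiplying prefixes like di-/tri- are ignored for ordering).
The name is 5-bromo-5-methyldecane.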